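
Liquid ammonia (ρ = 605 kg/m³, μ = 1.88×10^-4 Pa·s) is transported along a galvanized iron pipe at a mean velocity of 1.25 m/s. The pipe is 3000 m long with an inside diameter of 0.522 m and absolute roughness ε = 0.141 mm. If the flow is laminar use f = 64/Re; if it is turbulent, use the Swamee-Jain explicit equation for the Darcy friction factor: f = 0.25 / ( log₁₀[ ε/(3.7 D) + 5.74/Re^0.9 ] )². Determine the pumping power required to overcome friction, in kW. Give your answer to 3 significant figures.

P ≈ 11.0 kW

Reynolds number Re = ρVD/μ = 605 · 1.25 · 0.522 / 0.000188 = 2.1e+06.
Re > 4000 → turbulent. Relative roughness ε/D = 0.000141/0.522 = 0.00027. Swamee-Jain: f = 0.25/(log₁₀[0.00027/3.7 + 5.74/2.1e+06^0.9])² = 0.25/(log₁₀[7.3e-05 + 1.17e-05])² = 0.25/(-4.072)² = 0.01508.
Darcy-Weisbach: ΔP = f(L/D)(ρV²/2) = 0.01508·(3000/0.522)·(605·1.25²/2) = 0.01508·5747·472.7 = 4.096e+04 Pa.
Q = V·A = 1.25·0.214 = 0.2675 m³/s.
Pumping power P = QΔP = 0.2675·4.096e+04 = 10960 W = 11.0 kW.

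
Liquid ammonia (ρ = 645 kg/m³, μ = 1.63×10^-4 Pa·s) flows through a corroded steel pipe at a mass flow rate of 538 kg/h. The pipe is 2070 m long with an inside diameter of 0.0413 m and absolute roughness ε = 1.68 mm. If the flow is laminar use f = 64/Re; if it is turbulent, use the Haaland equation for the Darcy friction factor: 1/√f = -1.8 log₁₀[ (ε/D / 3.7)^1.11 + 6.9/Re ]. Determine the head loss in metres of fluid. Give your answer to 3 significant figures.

ṁ = 538 kg/h = 538/3600 = 0.1494 kg/s.
A = πD²/4 = π(0.0413)²/4 = 0.00134 m²; mean velocity V = ṁ/(ρA) = 0.1494/(645 · 0.00134) = 0.173 m/s.
Reynolds number Re = ρVD/μ = 645 · 0.173 · 0.0413 / 0.000163 = 2.827e+04.
Re > 4000 → turbulent. Relative roughness ε/D = 0.00168/0.0413 = 0.0407. Haaland: 1/√f = -1.8 log₁₀[(0.0407/3.7)^1.11 + 6.9/2.827e+04] = -1.8 log₁₀[0.00669 + 0.000244] = 3.886, so f = 0.06623.
Darcy-Weisbach: ΔP = f(L/D)(ρV²/2) = 0.06623·(2070/0.0413)·(645·0.173²/2) = 0.06623·5.012e+04·9.647 = 3.202e+04 Pa.
Head loss h_f = ΔP/(ρg) = 3.202e+04/(645·9.81) = 5.06 m.

h_f ≈ 5.06 m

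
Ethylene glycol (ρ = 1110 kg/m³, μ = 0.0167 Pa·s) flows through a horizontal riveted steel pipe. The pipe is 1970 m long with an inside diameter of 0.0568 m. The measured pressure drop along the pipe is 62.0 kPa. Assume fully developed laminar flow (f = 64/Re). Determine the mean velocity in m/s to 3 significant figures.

For laminar flow, f = 64/Re with Re = ρVD/μ, so Darcy-Weisbach reduces to ΔP = 32μLV/D². Solving for V: V = ΔP·D²/(32μL) = 6.2e+04·(0.0568)²/(32·0.0167·1970) = 0.19 m/s.
Check: Re = ρVD/μ = 1110·0.19·0.0568/0.0167 = 717.3 < 2300, so the laminar assumption holds.

V ≈ 0.190 m/s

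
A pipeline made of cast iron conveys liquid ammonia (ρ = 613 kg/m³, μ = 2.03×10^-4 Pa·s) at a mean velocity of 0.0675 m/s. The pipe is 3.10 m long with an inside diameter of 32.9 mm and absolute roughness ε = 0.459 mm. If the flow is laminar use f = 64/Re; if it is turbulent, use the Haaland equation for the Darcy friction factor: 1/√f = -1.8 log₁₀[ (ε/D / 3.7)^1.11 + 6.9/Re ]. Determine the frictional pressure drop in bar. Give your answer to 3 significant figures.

ΔP ≈ 6.43×10^-5 bar

Reynolds number Re = ρVD/μ = 613 · 0.0675 · 0.0329 / 0.000203 = 6706.
Re > 4000 → turbulent. Relative roughness ε/D = 0.000459/0.0329 = 0.014. Haaland: 1/√f = -1.8 log₁₀[(0.014/3.7)^1.11 + 6.9/6706] = -1.8 log₁₀[0.00204 + 0.00103] = 4.523, so f = 0.04888.
Darcy-Weisbach: ΔP = f(L/D)(ρV²/2) = 0.04888·(3.1/0.0329)·(613·0.0675²/2) = 0.04888·94.22·1.396 = 6.432 Pa.
ΔP = 6.432 Pa = 6.43×10^-5 bar.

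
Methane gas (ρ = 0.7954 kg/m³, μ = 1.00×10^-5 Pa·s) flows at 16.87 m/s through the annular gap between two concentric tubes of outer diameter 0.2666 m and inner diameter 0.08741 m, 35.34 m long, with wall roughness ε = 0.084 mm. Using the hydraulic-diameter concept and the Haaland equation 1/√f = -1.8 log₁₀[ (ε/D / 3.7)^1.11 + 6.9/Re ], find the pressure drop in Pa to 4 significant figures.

ΔP ≈ 405.9 Pa

Hydraulic diameter D_h = 4A/P = D_o - D_i = 0.2666 - 0.08741 = 0.1792 m.
Re = ρVD_h/μ = 0.7954·16.87·0.1792/1e-05 = 2.404e+05.
ε/D_h = 8.4e-05/0.1792 = 0.000469; Haaland gives 1/√f = -1.8 log₁₀[4.72e-05+2.87e-05] = 7.415, so f = 0.01819.
ΔP = f(L/D_h)(ρV²/2) = 0.01819·35.34/0.1792·113.2 = 405.9 Pa.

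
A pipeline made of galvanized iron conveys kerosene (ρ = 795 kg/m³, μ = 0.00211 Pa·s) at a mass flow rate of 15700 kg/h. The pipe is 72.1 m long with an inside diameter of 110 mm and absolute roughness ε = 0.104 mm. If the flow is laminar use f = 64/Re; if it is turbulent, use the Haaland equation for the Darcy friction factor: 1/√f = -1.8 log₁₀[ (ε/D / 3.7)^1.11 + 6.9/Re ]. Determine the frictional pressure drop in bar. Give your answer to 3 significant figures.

ΔP ≈ 0.0231 bar

ṁ = 15700 kg/h = 15700/3600 = 4.361 kg/s.
A = πD²/4 = π(0.11)²/4 = 0.009503 m²; mean velocity V = ṁ/(ρA) = 4.361/(795 · 0.009503) = 0.5772 m/s.
Reynolds number Re = ρVD/μ = 795 · 0.5772 · 0.11 / 0.00211 = 2.392e+04.
Re > 4000 → turbulent. Relative roughness ε/D = 0.000104/0.11 = 0.000945. Haaland: 1/√f = -1.8 log₁₀[(0.000945/3.7)^1.11 + 6.9/2.392e+04] = -1.8 log₁₀[0.000103 + 0.000288] = 6.134, so f = 0.02658.
Darcy-Weisbach: ΔP = f(L/D)(ρV²/2) = 0.02658·(72.1/0.11)·(795·0.5772²/2) = 0.02658·655.5·132.4 = 2308 Pa.
ΔP = 2308 Pa = 0.0231 bar.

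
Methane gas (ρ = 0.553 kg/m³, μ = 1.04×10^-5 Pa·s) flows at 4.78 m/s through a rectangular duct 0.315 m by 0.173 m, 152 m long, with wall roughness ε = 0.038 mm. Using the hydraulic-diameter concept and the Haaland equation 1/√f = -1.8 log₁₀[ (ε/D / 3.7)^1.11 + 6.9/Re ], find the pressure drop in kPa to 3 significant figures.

ΔP ≈ 0.0889 kPa

Hydraulic diameter D_h = 4A/P = 4·(0.315·0.173)/(2·(0.315+0.173)) = 0.218/0.976 = 0.2233 m.
Re = ρVD_h/μ = 0.553·4.78·0.2233/1.04e-05 = 5.677e+04.
ε/D_h = 3.8e-05/0.2233 = 0.00017; Haaland gives 1/√f = -1.8 log₁₀[1.53e-05+0.000122] = 6.955, so f = 0.02068.
ΔP = f(L/D_h)(ρV²/2) = 0.02068·152/0.2233·6.318 = 88.9 Pa.
ΔP = 0.0889 kPa.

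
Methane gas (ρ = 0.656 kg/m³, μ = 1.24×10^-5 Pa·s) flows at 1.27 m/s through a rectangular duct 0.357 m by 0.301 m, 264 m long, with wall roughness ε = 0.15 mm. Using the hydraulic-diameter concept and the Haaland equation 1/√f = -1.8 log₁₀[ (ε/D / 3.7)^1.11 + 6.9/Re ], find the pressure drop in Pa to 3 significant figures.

Hydraulic diameter D_h = 4A/P = 4·(0.357·0.301)/(2·(0.357+0.301)) = 0.4298/1.316 = 0.3266 m.
Re = ρVD_h/μ = 0.656·1.27·0.3266/1.24e-05 = 2.194e+04.
ε/D_h = 0.00015/0.3266 = 0.000459; Haaland gives 1/√f = -1.8 log₁₀[4.62e-05+0.000314] = 6.197, so f = 0.02604.
ΔP = f(L/D_h)(ρV²/2) = 0.02604·264/0.3266·0.529 = 11.13 Pa.

ΔP ≈ 11.1 Pa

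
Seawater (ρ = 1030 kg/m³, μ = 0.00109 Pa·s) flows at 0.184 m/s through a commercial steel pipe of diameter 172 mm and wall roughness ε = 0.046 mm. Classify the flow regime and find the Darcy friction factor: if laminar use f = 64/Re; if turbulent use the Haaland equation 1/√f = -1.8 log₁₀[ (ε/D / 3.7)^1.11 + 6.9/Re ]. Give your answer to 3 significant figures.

f ≈ 0.0239

Re = ρVD/μ = 1030·0.184·0.172/0.00109 = 2.991e+04.
Re > 4000 → turbulent. ε/D = 4.6e-05/0.172 = 0.000267; Haaland: 1/√f = -1.8 log₁₀[2.53e-05 + 0.000231] = 6.465, so f = 0.02393.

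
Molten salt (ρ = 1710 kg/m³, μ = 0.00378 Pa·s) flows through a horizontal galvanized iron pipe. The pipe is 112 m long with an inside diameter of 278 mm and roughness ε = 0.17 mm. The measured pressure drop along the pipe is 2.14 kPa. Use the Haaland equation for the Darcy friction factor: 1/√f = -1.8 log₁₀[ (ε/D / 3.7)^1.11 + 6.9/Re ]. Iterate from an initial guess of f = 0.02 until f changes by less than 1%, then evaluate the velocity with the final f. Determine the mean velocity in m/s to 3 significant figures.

V ≈ 0.536 m/s

Rearranging Darcy-Weisbach: V = √(2·ΔP·D/(f·L·ρ)). With ε/D = 0.00017/0.278 = 0.000612, iterate starting from f = 0.02:
  f = 0.02 → V = √(2·2140·0.278/(0.02·112·1710)) = 0.5573 m/s; Re = ρVD/μ = 7.009e+04; f → 0.02148
  f = 0.02148 → V = 0.5378 m/s; Re = 6.764e+04; f → 0.02159
Converged (Δf/f < 1%). With the final f = 0.02159: V = √(2·2140·0.278/(0.02159·112·1710)) = 0.5365 m/s.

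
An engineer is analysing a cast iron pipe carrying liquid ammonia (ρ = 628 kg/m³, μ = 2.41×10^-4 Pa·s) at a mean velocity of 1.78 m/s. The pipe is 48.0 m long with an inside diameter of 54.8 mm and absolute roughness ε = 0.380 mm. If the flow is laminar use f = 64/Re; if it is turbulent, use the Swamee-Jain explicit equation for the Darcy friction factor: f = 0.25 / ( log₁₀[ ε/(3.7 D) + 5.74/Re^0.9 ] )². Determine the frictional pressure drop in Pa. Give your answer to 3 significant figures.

ΔP ≈ 29700 Pa

Reynolds number Re = ρVD/μ = 628 · 1.78 · 0.0548 / 0.000241 = 2.542e+05.
Re > 4000 → turbulent. Relative roughness ε/D = 0.00038/0.0548 = 0.00693. Swamee-Jain: f = 0.25/(log₁₀[0.00693/3.7 + 5.74/2.542e+05^0.9])² = 0.25/(log₁₀[0.00187 + 7.84e-05])² = 0.25/(-2.709)² = 0.03406.
Darcy-Weisbach: ΔP = f(L/D)(ρV²/2) = 0.03406·(48/0.0548)·(628·1.78²/2) = 0.03406·875.9·994.9 = 2.968e+04 Pa.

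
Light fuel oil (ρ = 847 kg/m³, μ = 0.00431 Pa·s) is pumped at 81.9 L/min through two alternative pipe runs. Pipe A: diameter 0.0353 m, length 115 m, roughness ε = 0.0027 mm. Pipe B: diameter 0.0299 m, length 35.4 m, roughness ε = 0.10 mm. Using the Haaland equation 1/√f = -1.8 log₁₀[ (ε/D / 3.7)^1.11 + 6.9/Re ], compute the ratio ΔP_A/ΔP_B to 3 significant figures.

Pipe A: V = Q/A = 0.001365/0.0009787 = 1.395 m/s; Re = 9676; ε/D = 7.65e-05; Haaland → f = 0.03124; ΔP_A = f(L/D)(ρV²/2) = 8.386e+04 Pa.
Pipe B: V = Q/A = 0.001365/0.0007022 = 1.944 m/s; Re = 1.142e+04; ε/D = 0.00334; Haaland → f = 0.03451; ΔP_B = f(L/D)(ρV²/2) = 6.54e+04 Pa.
ΔP_A/ΔP_B = 8.386e+04/6.54e+04 = 1.28.

ΔP_A/ΔP_B ≈ 1.28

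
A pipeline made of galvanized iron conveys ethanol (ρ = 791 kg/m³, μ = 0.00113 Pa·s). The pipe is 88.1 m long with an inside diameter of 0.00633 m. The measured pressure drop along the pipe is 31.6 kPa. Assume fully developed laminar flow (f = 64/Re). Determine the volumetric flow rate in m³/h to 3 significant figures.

For laminar flow, f = 64/Re with Re = ρVD/μ, so Darcy-Weisbach reduces to ΔP = 32μLV/D². Solving for V: V = ΔP·D²/(32μL) = 3.16e+04·(0.00633)²/(32·0.00113·88.1) = 0.3975 m/s.
Check: Re = ρVD/μ = 791·0.3975·0.00633/0.00113 = 1761 < 2300, so the laminar assumption holds.
Q = V·A = 0.3975·(π/4·0.00633²) = 1.251e-05 m³/s = 0.0450 m³/h.

Q ≈ 0.0450 m³/h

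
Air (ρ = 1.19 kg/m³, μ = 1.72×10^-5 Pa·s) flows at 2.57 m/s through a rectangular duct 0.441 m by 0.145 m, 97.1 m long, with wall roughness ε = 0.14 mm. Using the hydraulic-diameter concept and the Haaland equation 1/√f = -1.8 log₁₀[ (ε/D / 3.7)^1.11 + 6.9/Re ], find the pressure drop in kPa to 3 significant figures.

Hydraulic diameter D_h = 4A/P = 4·(0.441·0.145)/(2·(0.441+0.145)) = 0.2558/1.172 = 0.2182 m.
Re = ρVD_h/μ = 1.19·2.57·0.2182/1.72e-05 = 3.881e+04.
ε/D_h = 0.00014/0.2182 = 0.000641; Haaland gives 1/√f = -1.8 log₁₀[6.69e-05+0.000178] = 6.5, so f = 0.02367.
ΔP = f(L/D_h)(ρV²/2) = 0.02367·97.1/0.2182·3.93 = 41.38 Pa.
ΔP = 0.0414 kPa.

ΔP ≈ 0.0414 kPa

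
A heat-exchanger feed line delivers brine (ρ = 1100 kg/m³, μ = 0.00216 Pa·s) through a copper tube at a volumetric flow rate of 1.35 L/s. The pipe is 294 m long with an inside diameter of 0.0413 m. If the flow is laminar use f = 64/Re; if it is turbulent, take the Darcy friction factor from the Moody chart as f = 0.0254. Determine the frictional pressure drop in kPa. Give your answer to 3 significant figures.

Q = 1.35 L/s = 1.35/1000 = 0.00135 m³/s.
Cross-sectional area A = πD²/4 = π(0.0413)²/4 = 0.00134 m²; mean velocity V = Q/A = 0.00135/0.00134 = 1.008 m/s.
Reynolds number Re = ρVD/μ = 1100 · 1.008 · 0.0413 / 0.00216 = 2.119e+04.
Re > 4000 → turbulent; use the Moody-chart value f = 0.0254.
Darcy-Weisbach: ΔP = f(L/D)(ρV²/2) = 0.0254·(294/0.0413)·(1100·1.008²/2) = 0.0254·7119·558.5 = 1.01e+05 Pa.
ΔP = 1.01e+05 Pa = 101 kPa.

ΔP ≈ 101 kPa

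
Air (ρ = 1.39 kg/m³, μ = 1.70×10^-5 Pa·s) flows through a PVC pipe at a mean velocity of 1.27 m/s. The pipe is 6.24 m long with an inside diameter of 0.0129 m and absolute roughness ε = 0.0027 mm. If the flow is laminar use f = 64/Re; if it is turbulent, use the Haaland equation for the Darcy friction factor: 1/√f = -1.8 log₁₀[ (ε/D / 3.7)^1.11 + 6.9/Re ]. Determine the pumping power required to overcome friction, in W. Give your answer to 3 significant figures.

P ≈ 0.00430 W

Reynolds number Re = ρVD/μ = 1.39 · 1.27 · 0.0129 / 1.7e-05 = 1340.
Re < 2300 → laminar flow, so f = 64/Re = 64/1340 = 0.04778 (the turbulent correlation is not needed).
Darcy-Weisbach: ΔP = f(L/D)(ρV²/2) = 0.04778·(6.24/0.0129)·(1.39·1.27²/2) = 0.04778·483.7·1.121 = 25.91 Pa.
Q = V·A = 1.27·0.0001307 = 0.000166 m³/s.
Pumping power P = QΔP = 0.000166·25.91 = 0.004300 W = 0.00430 W.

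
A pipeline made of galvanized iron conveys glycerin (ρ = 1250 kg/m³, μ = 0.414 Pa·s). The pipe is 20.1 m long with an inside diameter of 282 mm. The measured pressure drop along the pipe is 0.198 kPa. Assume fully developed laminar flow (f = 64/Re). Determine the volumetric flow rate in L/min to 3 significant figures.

Q ≈ 222 L/min

For laminar flow, f = 64/Re with Re = ρVD/μ, so Darcy-Weisbach reduces to ΔP = 32μLV/D². Solving for V: V = ΔP·D²/(32μL) = 198·(0.282)²/(32·0.414·20.1) = 0.05913 m/s.
Check: Re = ρVD/μ = 1250·0.05913·0.282/0.414 = 50.35 < 2300, so the laminar assumption holds.
Q = V·A = 0.05913·(π/4·0.282²) = 0.003693 m³/s = 222 L/min.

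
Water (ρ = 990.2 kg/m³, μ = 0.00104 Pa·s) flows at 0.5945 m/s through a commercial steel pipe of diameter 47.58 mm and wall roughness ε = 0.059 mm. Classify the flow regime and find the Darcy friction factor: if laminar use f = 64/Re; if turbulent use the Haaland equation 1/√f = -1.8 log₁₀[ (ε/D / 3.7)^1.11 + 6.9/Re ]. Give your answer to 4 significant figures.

Re = ρVD/μ = 990.2·0.5945·0.04758/0.00104 = 2.693e+04.
Re > 4000 → turbulent. ε/D = 5.9e-05/0.04758 = 0.00124; Haaland: 1/√f = -1.8 log₁₀[0.000139 + 0.000256] = 6.126, so f = 0.02665.

f ≈ 0.02665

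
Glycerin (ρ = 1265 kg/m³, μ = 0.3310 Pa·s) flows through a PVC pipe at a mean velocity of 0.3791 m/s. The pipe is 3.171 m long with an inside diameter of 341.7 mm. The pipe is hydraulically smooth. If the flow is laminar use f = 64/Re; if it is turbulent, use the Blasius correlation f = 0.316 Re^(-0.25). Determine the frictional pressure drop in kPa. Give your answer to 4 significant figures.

ΔP ≈ 0.1091 kPa

Reynolds number Re = ρVD/μ = 1265 · 0.3791 · 0.3417 / 0.331 = 495.1.
Re < 2300 → laminar flow, so f = 64/Re = 64/495.1 = 0.1293 (the turbulent correlation is not needed).
Darcy-Weisbach: ΔP = f(L/D)(ρV²/2) = 0.1293·(3.171/0.3417)·(1265·0.3791²/2) = 0.1293·9.28·90.9 = 109.1 Pa.
ΔP = 109.1 Pa = 0.1091 kPa.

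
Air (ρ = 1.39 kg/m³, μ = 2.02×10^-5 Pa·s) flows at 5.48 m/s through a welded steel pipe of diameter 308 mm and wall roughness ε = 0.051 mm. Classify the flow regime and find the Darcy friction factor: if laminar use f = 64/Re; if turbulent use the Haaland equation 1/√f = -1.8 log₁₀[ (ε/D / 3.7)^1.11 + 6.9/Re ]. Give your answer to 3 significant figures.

Re = ρVD/μ = 1.39·5.48·0.308/2.02e-05 = 1.161e+05.
Re > 4000 → turbulent. ε/D = 5.1e-05/0.308 = 0.000166; Haaland: 1/√f = -1.8 log₁₀[1.49e-05 + 5.94e-05] = 7.432, so f = 0.0181.

f ≈ 0.0181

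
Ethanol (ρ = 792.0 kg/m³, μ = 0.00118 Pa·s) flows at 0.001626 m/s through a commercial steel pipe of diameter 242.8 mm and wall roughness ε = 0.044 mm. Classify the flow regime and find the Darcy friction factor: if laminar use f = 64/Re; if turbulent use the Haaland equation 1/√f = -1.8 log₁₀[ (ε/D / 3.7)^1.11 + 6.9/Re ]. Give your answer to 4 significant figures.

Re = ρVD/μ = 792·0.001626·0.2428/0.00118 = 265.
Re < 2300 → laminar, so f = 64/Re = 0.2415 (roughness is irrelevant in laminar flow).

f ≈ 0.2415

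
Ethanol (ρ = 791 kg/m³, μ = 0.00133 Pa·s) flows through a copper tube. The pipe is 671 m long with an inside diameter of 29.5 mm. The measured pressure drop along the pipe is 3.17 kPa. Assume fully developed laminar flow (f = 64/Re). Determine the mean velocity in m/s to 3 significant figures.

V ≈ 0.0966 m/s

For laminar flow, f = 64/Re with Re = ρVD/μ, so Darcy-Weisbach reduces to ΔP = 32μLV/D². Solving for V: V = ΔP·D²/(32μL) = 3170·(0.0295)²/(32·0.00133·671) = 0.0966 m/s.
Check: Re = ρVD/μ = 791·0.0966·0.0295/0.00133 = 1695 < 2300, so the laminar assumption holds.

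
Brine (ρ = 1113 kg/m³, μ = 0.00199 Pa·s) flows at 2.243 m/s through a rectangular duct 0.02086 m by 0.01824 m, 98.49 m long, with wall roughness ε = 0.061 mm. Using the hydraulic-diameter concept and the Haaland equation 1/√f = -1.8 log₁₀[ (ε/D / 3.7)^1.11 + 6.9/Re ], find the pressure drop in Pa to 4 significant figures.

Hydraulic diameter D_h = 4A/P = 4·(0.02086·0.01824)/(2·(0.02086+0.01824)) = 0.001522/0.0782 = 0.01946 m.
Re = ρVD_h/μ = 1113·2.243·0.01946/0.00199 = 2.442e+04.
ε/D_h = 6.1e-05/0.01946 = 0.00313; Haaland gives 1/√f = -1.8 log₁₀[0.000389+0.000283] = 5.711, so f = 0.03066.
ΔP = f(L/D_h)(ρV²/2) = 0.03066·98.49/0.01946·2800 = 4.344e+05 Pa.

ΔP ≈ 434400 Pa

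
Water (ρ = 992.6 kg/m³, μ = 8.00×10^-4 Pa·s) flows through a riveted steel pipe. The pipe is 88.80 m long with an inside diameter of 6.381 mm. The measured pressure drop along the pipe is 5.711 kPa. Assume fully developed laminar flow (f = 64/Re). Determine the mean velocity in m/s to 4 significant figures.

For laminar flow, f = 64/Re with Re = ρVD/μ, so Darcy-Weisbach reduces to ΔP = 32μLV/D². Solving for V: V = ΔP·D²/(32μL) = 5711·(0.006381)²/(32·0.0008·88.8) = 0.1023 m/s.
Check: Re = ρVD/μ = 992.6·0.1023·0.006381/0.0008 = 809.9 < 2300, so the laminar assumption holds.

V ≈ 0.1023 m/s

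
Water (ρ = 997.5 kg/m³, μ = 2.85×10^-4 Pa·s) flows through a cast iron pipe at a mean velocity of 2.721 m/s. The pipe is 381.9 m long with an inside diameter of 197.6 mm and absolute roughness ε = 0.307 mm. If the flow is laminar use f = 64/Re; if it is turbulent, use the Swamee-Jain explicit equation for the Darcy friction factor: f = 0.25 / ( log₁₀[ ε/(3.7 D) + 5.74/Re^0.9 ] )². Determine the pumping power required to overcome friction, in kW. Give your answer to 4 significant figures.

P ≈ 13.16 kW

Reynolds number Re = ρVD/μ = 997.5 · 2.721 · 0.1976 / 0.000285 = 1.882e+06.
Re > 4000 → turbulent. Relative roughness ε/D = 0.000307/0.1976 = 0.00155. Swamee-Jain: f = 0.25/(log₁₀[0.00155/3.7 + 5.74/1.882e+06^0.9])² = 0.25/(log₁₀[0.00042 + 1.29e-05])² = 0.25/(-3.364)² = 0.0221.
Darcy-Weisbach: ΔP = f(L/D)(ρV²/2) = 0.0221·(381.9/0.1976)·(997.5·2.721²/2) = 0.0221·1933·3693 = 1.577e+05 Pa.
Q = V·A = 2.721·0.03067 = 0.08344 m³/s.
Pumping power P = QΔP = 0.08344·1.577e+05 = 13159 W = 13.16 kW.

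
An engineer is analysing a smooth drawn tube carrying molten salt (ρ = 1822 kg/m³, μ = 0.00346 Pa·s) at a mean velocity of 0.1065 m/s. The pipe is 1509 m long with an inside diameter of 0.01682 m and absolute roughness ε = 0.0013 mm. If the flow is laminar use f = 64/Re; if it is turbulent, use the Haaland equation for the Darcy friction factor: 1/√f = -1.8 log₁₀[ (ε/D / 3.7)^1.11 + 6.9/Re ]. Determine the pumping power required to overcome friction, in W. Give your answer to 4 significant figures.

Reynolds number Re = ρVD/μ = 1822 · 0.1065 · 0.01682 / 0.00346 = 943.3.
Re < 2300 → laminar flow, so f = 64/Re = 64/943.3 = 0.06785 (the turbulent correlation is not needed).
Darcy-Weisbach: ΔP = f(L/D)(ρV²/2) = 0.06785·(1509/0.01682)·(1822·0.1065²/2) = 0.06785·8.971e+04·10.33 = 6.289e+04 Pa.
Q = V·A = 0.1065·0.0002222 = 2.366e-05 m³/s.
Pumping power P = QΔP = 2.366e-05·6.289e+04 = 1.4883 W = 1.488 W.

P ≈ 1.488 W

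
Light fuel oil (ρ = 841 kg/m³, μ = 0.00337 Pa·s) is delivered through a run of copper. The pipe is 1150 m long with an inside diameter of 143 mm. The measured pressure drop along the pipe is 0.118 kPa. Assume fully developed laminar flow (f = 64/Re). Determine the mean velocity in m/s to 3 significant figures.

For laminar flow, f = 64/Re with Re = ρVD/μ, so Darcy-Weisbach reduces to ΔP = 32μLV/D². Solving for V: V = ΔP·D²/(32μL) = 118·(0.143)²/(32·0.00337·1150) = 0.01946 m/s.
Check: Re = ρVD/μ = 841·0.01946·0.143/0.00337 = 694.4 < 2300, so the laminar assumption holds.

V ≈ 0.0195 m/s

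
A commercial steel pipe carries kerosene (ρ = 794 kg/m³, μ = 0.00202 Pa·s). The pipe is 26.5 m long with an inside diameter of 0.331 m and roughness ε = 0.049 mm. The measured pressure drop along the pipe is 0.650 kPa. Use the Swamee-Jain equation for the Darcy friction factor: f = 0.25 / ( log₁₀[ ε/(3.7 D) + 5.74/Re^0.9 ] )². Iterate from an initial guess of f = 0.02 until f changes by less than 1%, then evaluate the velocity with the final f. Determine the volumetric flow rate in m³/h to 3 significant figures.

Rearranging Darcy-Weisbach: V = √(2·ΔP·D/(f·L·ρ)). With ε/D = 4.9e-05/0.331 = 0.000148, iterate starting from f = 0.02:
  f = 0.02 → V = √(2·650·0.331/(0.02·26.5·794)) = 1.011 m/s; Re = ρVD/μ = 1.316e+05; f → 0.01787
  f = 0.01787 → V = 1.07 m/s; Re = 1.392e+05; f → 0.01771
Converged (Δf/f < 1%). With the final f = 0.01771: V = √(2·650·0.331/(0.01771·26.5·794)) = 1.075 m/s.
Q = V·A = 1.075·(π/4·0.331²) = 0.09247 m³/s = 333 m³/h.

Q ≈ 333 m³/h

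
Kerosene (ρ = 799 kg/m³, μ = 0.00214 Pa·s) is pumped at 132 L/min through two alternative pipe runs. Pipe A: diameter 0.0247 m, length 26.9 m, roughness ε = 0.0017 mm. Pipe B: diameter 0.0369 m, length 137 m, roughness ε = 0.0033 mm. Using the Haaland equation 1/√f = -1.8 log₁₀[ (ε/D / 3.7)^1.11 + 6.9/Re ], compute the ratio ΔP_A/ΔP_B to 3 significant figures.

Pipe A: V = Q/A = 0.0022/0.0004792 = 4.591 m/s; Re = 4.234e+04; ε/D = 6.88e-05; Haaland → f = 0.02168; ΔP_A = f(L/D)(ρV²/2) = 1.988e+05 Pa.
Pipe B: V = Q/A = 0.0022/0.001069 = 2.057 m/s; Re = 2.834e+04; ε/D = 8.94e-05; Haaland → f = 0.02381; ΔP_B = f(L/D)(ρV²/2) = 1.495e+05 Pa.
ΔP_A/ΔP_B = 1.988e+05/1.495e+05 = 1.33.

ΔP_A/ΔP_B ≈ 1.33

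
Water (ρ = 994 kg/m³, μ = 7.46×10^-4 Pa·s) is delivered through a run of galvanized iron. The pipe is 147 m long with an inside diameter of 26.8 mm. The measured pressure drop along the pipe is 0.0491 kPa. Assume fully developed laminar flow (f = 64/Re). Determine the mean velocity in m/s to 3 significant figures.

V ≈ 0.0100 m/s

For laminar flow, f = 64/Re with Re = ρVD/μ, so Darcy-Weisbach reduces to ΔP = 32μLV/D². Solving for V: V = ΔP·D²/(32μL) = 49.1·(0.0268)²/(32·0.000746·147) = 0.01005 m/s.
Check: Re = ρVD/μ = 994·0.01005·0.0268/0.000746 = 358.9 < 2300, so the laminar assumption holds.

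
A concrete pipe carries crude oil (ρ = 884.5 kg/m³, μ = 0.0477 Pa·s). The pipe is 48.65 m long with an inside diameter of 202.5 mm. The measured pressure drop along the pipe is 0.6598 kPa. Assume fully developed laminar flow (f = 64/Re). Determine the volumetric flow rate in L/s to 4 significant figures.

Q ≈ 11.73 L/s

For laminar flow, f = 64/Re with Re = ρVD/μ, so Darcy-Weisbach reduces to ΔP = 32μLV/D². Solving for V: V = ΔP·D²/(32μL) = 659.8·(0.2025)²/(32·0.0477·48.65) = 0.3643 m/s.
Check: Re = ρVD/μ = 884.5·0.3643·0.2025/0.0477 = 1368 < 2300, so the laminar assumption holds.
Q = V·A = 0.3643·(π/4·0.2025²) = 0.01173 m³/s = 11.73 L/s.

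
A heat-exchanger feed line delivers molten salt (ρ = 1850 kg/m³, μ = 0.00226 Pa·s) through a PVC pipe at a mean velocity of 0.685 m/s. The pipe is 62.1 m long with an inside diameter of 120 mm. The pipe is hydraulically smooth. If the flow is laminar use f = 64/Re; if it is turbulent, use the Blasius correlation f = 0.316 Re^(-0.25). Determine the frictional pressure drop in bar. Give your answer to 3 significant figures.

Reynolds number Re = ρVD/μ = 1850 · 0.685 · 0.12 / 0.00226 = 6.729e+04.
Re > 4000 → turbulent. Smooth-pipe (Blasius): f = 0.316 Re^(-0.25) = 0.316/(6.729e+04)^0.25 = 0.01962.
Darcy-Weisbach: ΔP = f(L/D)(ρV²/2) = 0.01962·(62.1/0.12)·(1850·0.685²/2) = 0.01962·517.5·434 = 4407 Pa.
ΔP = 4407 Pa = 0.0441 bar.

ΔP ≈ 0.0441 bar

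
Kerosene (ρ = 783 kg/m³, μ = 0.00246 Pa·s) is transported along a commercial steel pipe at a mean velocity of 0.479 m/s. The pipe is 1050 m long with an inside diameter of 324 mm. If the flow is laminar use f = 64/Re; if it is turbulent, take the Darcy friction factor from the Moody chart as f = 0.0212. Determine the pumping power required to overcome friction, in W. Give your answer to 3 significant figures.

Reynolds number Re = ρVD/μ = 783 · 0.479 · 0.324 / 0.00246 = 4.94e+04.
Re > 4000 → turbulent; use the Moody-chart value f = 0.0212.
Darcy-Weisbach: ΔP = f(L/D)(ρV²/2) = 0.0212·(1050/0.324)·(783·0.479²/2) = 0.0212·3241·89.83 = 6171 Pa.
Q = V·A = 0.479·0.08245 = 0.03949 m³/s.
Pumping power P = QΔP = 0.03949·6171 = 243.7 W = 244 W.

P ≈ 244 W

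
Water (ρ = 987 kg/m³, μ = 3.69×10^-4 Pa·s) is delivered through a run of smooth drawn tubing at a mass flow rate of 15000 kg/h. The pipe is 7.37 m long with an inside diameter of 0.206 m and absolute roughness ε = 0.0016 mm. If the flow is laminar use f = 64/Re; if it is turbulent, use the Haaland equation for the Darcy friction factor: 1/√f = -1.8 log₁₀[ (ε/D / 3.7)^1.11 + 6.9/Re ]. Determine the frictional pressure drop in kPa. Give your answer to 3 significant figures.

ṁ = 15000 kg/h = 15000/3600 = 4.167 kg/s.
A = πD²/4 = π(0.206)²/4 = 0.03333 m²; mean velocity V = ṁ/(ρA) = 4.167/(987 · 0.03333) = 0.1267 m/s.
Reynolds number Re = ρVD/μ = 987 · 0.1267 · 0.206 / 0.000369 = 6.979e+04.
Re > 4000 → turbulent. Relative roughness ε/D = 1.6e-06/0.206 = 7.77e-06. Haaland: 1/√f = -1.8 log₁₀[(7.77e-06/3.7)^1.11 + 6.9/6.979e+04] = -1.8 log₁₀[4.98e-07 + 9.89e-05] = 7.205, so f = 0.01926.
Darcy-Weisbach: ΔP = f(L/D)(ρV²/2) = 0.01926·(7.37/0.206)·(987·0.1267²/2) = 0.01926·35.78·7.917 = 5.457 Pa.
ΔP = 5.457 Pa = 0.00546 kPa.

ΔP ≈ 0.00546 kPa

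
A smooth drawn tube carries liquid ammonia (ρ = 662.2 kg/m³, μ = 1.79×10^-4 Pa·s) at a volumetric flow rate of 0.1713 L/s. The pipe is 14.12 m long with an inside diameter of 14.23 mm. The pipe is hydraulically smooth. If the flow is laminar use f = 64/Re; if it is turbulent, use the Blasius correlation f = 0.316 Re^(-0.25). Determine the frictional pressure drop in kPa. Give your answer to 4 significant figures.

Q = 0.1713 L/s = 0.1713/1000 = 0.0001713 m³/s.
Cross-sectional area A = πD²/4 = π(0.01423)²/4 = 0.000159 m²; mean velocity V = Q/A = 0.0001713/0.000159 = 1.077 m/s.
Reynolds number Re = ρVD/μ = 662.2 · 1.077 · 0.01423 / 0.000179 = 5.67e+04.
Re > 4000 → turbulent. Smooth-pipe (Blasius): f = 0.316 Re^(-0.25) = 0.316/(5.67e+04)^0.25 = 0.02048.
Darcy-Weisbach: ΔP = f(L/D)(ρV²/2) = 0.02048·(14.12/0.01423)·(662.2·1.077²/2) = 0.02048·992.3·384.1 = 7805 Pa.
ΔP = 7805 Pa = 7.805 kPa.

ΔP ≈ 7.805 kPa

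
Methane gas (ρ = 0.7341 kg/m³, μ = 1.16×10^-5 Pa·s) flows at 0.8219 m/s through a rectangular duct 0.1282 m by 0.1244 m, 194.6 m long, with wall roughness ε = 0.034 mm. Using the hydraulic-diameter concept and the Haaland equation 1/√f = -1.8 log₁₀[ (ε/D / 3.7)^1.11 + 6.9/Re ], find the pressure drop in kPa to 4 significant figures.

ΔP ≈ 0.01339 kPa

Hydraulic diameter D_h = 4A/P = 4·(0.1282·0.1244)/(2·(0.1282+0.1244)) = 0.06379/0.5052 = 0.1263 m.
Re = ρVD_h/μ = 0.7341·0.8219·0.1263/1.16e-05 = 6568.
ε/D_h = 3.4e-05/0.1263 = 0.000269; Haaland gives 1/√f = -1.8 log₁₀[2.55e-05+0.00105] = 5.343, so f = 0.03503.
ΔP = f(L/D_h)(ρV²/2) = 0.03503·194.6/0.1263·0.2479 = 13.39 Pa.
ΔP = 0.01339 kPa.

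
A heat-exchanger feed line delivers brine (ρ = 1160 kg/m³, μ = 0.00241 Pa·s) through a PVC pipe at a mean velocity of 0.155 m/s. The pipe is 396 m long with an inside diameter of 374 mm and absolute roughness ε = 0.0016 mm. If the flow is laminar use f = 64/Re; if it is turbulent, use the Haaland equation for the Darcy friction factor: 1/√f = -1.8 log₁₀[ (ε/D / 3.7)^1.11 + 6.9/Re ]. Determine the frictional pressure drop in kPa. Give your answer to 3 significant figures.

Reynolds number Re = ρVD/μ = 1160 · 0.155 · 0.374 / 0.00241 = 2.79e+04.
Re > 4000 → turbulent. Relative roughness ε/D = 1.6e-06/0.374 = 4.28e-06. Haaland: 1/√f = -1.8 log₁₀[(4.28e-06/3.7)^1.11 + 6.9/2.79e+04] = -1.8 log₁₀[2.57e-07 + 0.000247] = 6.491, so f = 0.02373.
Darcy-Weisbach: ΔP = f(L/D)(ρV²/2) = 0.02373·(396/0.374)·(1160·0.155²/2) = 0.02373·1059·13.93 = 350.1 Pa.
ΔP = 350.1 Pa = 0.350 kPa.

ΔP ≈ 0.350 kPa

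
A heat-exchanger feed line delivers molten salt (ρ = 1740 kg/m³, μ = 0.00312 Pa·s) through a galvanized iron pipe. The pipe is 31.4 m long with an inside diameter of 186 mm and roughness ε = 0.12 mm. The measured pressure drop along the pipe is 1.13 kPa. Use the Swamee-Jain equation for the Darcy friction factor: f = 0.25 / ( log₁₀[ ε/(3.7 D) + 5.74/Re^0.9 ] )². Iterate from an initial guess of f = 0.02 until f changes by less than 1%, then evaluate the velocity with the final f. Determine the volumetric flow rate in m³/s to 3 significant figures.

Rearranging Darcy-Weisbach: V = √(2·ΔP·D/(f·L·ρ)). With ε/D = 0.00012/0.186 = 0.000645, iterate starting from f = 0.02:
  f = 0.02 → V = √(2·1130·0.186/(0.02·31.4·1740)) = 0.6202 m/s; Re = ρVD/μ = 6.434e+04; f → 0.02225
  f = 0.02225 → V = 0.5881 m/s; Re = 6.1e+04; f → 0.02242
Converged (Δf/f < 1%). With the final f = 0.02242: V = √(2·1130·0.186/(0.02242·31.4·1740)) = 0.5859 m/s.
Q = V·A = 0.5859·(π/4·0.186²) = 0.01592 m³/s = 0.0159 m³/s.

Q ≈ 0.0159 m³/s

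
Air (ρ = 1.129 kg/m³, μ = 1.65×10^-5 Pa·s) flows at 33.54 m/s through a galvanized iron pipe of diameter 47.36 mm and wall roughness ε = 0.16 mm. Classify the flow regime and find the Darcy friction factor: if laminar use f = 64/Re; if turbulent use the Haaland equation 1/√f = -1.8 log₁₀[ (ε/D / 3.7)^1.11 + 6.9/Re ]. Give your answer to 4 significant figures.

f ≈ 0.02812

Re = ρVD/μ = 1.129·33.54·0.04736/1.65e-05 = 1.087e+05.
Re > 4000 → turbulent. ε/D = 0.00016/0.04736 = 0.00338; Haaland: 1/√f = -1.8 log₁₀[0.000423 + 6.35e-05] = 5.964, so f = 0.02812.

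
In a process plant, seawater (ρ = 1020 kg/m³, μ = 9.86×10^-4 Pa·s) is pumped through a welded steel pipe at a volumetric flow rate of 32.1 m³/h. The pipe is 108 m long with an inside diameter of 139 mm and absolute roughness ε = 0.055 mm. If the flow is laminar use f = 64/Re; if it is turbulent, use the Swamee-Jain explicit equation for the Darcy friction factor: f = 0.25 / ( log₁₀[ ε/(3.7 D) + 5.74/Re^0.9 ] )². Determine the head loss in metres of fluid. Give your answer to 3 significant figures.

Q = 32.1 m³/h = 32.1/3600 = 0.008917 m³/s.
Cross-sectional area A = πD²/4 = π(0.139)²/4 = 0.01517 m²; mean velocity V = Q/A = 0.008917/0.01517 = 0.5876 m/s.
Reynolds number Re = ρVD/μ = 1020 · 0.5876 · 0.139 / 0.000986 = 8.449e+04.
Re > 4000 → turbulent. Relative roughness ε/D = 5.5e-05/0.139 = 0.000396. Swamee-Jain: f = 0.25/(log₁₀[0.000396/3.7 + 5.74/8.449e+04^0.9])² = 0.25/(log₁₀[0.000107 + 0.000211])² = 0.25/(-3.497)² = 0.02044.
Darcy-Weisbach: ΔP = f(L/D)(ρV²/2) = 0.02044·(108/0.139)·(1020·0.5876²/2) = 0.02044·777·176.1 = 2796 Pa.
Head loss h_f = ΔP/(ρg) = 2796/(1020·9.81) = 0.279 m.

h_f ≈ 0.279 m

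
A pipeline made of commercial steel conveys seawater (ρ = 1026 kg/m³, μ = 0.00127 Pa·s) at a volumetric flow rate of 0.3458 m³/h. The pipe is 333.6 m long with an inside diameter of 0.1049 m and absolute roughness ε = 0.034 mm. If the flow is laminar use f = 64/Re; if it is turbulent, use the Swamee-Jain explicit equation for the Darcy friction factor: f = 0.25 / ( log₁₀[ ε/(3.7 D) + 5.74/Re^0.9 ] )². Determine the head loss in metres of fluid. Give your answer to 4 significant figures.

h_f ≈ 0.001360 m

Q = 0.3458 m³/h = 0.3458/3600 = 9.606e-05 m³/s.
Cross-sectional area A = πD²/4 = π(0.1049)²/4 = 0.008643 m²; mean velocity V = Q/A = 9.606e-05/0.008643 = 0.01111 m/s.
Reynolds number Re = ρVD/μ = 1026 · 0.01111 · 0.1049 / 0.00127 = 941.9.
Re < 2300 → laminar flow, so f = 64/Re = 64/941.9 = 0.06795 (the turbulent correlation is not needed).
Darcy-Weisbach: ΔP = f(L/D)(ρV²/2) = 0.06795·(333.6/0.1049)·(1026·0.01111²/2) = 0.06795·3180·0.06337 = 13.69 Pa.
Head loss h_f = ΔP/(ρg) = 13.69/(1026·9.81) = 0.001360 m.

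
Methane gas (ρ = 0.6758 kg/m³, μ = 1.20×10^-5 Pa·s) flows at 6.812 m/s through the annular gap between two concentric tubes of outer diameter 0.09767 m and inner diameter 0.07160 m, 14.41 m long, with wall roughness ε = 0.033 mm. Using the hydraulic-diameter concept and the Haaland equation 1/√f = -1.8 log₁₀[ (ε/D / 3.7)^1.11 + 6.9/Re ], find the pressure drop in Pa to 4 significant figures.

ΔP ≈ 282.0 Pa

Hydraulic diameter D_h = 4A/P = D_o - D_i = 0.09767 - 0.0716 = 0.02607 m.
Re = ρVD_h/μ = 0.6758·6.812·0.02607/1.2e-05 = 1e+04.
ε/D_h = 3.3e-05/0.02607 = 0.00127; Haaland gives 1/√f = -1.8 log₁₀[0.000142+0.00069] = 5.544, so f = 0.03254.
ΔP = f(L/D_h)(ρV²/2) = 0.03254·14.41/0.02607·15.68 = 282 Pa.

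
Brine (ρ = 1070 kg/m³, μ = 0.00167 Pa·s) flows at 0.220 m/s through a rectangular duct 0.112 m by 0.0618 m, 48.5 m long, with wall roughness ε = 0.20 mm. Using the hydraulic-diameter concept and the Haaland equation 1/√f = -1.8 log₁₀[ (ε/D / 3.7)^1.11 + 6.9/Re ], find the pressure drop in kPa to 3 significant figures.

Hydraulic diameter D_h = 4A/P = 4·(0.112·0.0618)/(2·(0.112+0.0618)) = 0.02769/0.3476 = 0.07965 m.
Re = ρVD_h/μ = 1070·0.22·0.07965/0.00167 = 1.123e+04.
ε/D_h = 0.0002/0.07965 = 0.00251; Haaland gives 1/√f = -1.8 log₁₀[0.000304+0.000615] = 5.466, so f = 0.03347.
ΔP = f(L/D_h)(ρV²/2) = 0.03347·48.5/0.07965·25.89 = 527.7 Pa.
ΔP = 0.528 kPa.

ΔP ≈ 0.528 kPa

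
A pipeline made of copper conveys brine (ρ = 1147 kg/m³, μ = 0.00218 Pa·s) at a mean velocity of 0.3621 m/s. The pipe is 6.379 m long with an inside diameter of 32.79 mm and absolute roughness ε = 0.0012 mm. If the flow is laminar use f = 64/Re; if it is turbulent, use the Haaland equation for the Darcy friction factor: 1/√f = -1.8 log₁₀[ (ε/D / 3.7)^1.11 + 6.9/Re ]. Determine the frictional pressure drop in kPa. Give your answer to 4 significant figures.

Reynolds number Re = ρVD/μ = 1147 · 0.3621 · 0.03279 / 0.00218 = 6247.
Re > 4000 → turbulent. Relative roughness ε/D = 1.2e-06/0.03279 = 3.66e-05. Haaland: 1/√f = -1.8 log₁₀[(3.66e-05/3.7)^1.11 + 6.9/6247] = -1.8 log₁₀[2.78e-06 + 0.0011] = 5.32, so f = 0.03533.
Darcy-Weisbach: ΔP = f(L/D)(ρV²/2) = 0.03533·(6.379/0.03279)·(1147·0.3621²/2) = 0.03533·194.5·75.2 = 516.8 Pa.
ΔP = 516.8 Pa = 0.5168 kPa.

ΔP ≈ 0.5168 kPa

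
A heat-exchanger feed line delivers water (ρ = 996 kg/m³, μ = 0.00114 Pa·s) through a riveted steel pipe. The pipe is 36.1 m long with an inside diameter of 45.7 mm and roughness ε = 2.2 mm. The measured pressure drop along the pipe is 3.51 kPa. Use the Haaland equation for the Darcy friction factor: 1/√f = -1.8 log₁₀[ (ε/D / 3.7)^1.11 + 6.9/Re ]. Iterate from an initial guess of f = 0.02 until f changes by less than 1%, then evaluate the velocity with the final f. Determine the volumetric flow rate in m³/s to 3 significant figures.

Q ≈ 5.77×10^-4 m³/s

Rearranging Darcy-Weisbach: V = √(2·ΔP·D/(f·L·ρ)). With ε/D = 0.0022/0.0457 = 0.0481, iterate starting from f = 0.02:
  f = 0.02 → V = √(2·3510·0.0457/(0.02·36.1·996)) = 0.6679 m/s; Re = ρVD/μ = 2.667e+04; f → 0.07138
  f = 0.07138 → V = 0.3536 m/s; Re = 1.412e+04; f → 0.0722
  f = 0.0722 → V = 0.3515 m/s; Re = 1.404e+04; f → 0.07221
Converged (Δf/f < 1%). With the final f = 0.07221: V = √(2·3510·0.0457/(0.07221·36.1·996)) = 0.3515 m/s.
Q = V·A = 0.3515·(π/4·0.0457²) = 0.0005766 m³/s = 5.77×10^-4 m³/s.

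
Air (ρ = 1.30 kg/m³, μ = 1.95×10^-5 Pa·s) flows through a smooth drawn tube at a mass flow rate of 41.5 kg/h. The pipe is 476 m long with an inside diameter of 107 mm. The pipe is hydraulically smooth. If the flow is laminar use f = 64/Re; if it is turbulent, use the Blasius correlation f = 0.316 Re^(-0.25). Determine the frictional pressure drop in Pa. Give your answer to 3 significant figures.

ΔP ≈ 97.0 Pa

ṁ = 41.5 kg/h = 41.5/3600 = 0.01153 kg/s.
A = πD²/4 = π(0.107)²/4 = 0.008992 m²; mean velocity V = ṁ/(ρA) = 0.01153/(1.3 · 0.008992) = 0.9862 m/s.
Reynolds number Re = ρVD/μ = 1.3 · 0.9862 · 0.107 / 1.95e-05 = 7035.
Re > 4000 → turbulent. Smooth-pipe (Blasius): f = 0.316 Re^(-0.25) = 0.316/(7035)^0.25 = 0.0345.
Darcy-Weisbach: ΔP = f(L/D)(ρV²/2) = 0.0345·(476/0.107)·(1.3·0.9862²/2) = 0.0345·4449·0.6321 = 97.03 Pa.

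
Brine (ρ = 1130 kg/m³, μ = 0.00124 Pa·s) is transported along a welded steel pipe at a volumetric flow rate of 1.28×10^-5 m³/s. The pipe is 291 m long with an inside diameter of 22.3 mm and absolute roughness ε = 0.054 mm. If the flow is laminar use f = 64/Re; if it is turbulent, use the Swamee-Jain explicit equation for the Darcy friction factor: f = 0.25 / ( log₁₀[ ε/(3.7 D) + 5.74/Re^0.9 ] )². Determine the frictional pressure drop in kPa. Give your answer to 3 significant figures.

Cross-sectional area A = πD²/4 = π(0.0223)²/4 = 0.0003906 m²; mean velocity V = Q/A = 1.28e-05/0.0003906 = 0.03277 m/s.
Reynolds number Re = ρVD/μ = 1130 · 0.03277 · 0.0223 / 0.00124 = 666.
Re < 2300 → laminar flow, so f = 64/Re = 64/666 = 0.0961 (the turbulent correlation is not needed).
Darcy-Weisbach: ΔP = f(L/D)(ρV²/2) = 0.0961·(291/0.0223)·(1130·0.03277²/2) = 0.0961·1.305e+04·0.6068 = 761 Pa.
ΔP = 761 Pa = 0.761 kPa.

ΔP ≈ 0.761 kPa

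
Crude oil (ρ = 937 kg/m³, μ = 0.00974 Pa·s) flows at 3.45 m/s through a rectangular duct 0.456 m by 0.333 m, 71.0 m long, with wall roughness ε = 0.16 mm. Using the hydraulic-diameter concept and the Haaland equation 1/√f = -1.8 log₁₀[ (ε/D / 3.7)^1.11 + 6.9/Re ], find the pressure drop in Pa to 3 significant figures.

Hydraulic diameter D_h = 4A/P = 4·(0.456·0.333)/(2·(0.456+0.333)) = 0.6074/1.578 = 0.3849 m.
Re = ρVD_h/μ = 937·3.45·0.3849/0.00974 = 1.278e+05.
ε/D_h = 0.00016/0.3849 = 0.000416; Haaland gives 1/√f = -1.8 log₁₀[4.13e-05+5.4e-05] = 7.237, so f = 0.01909.
ΔP = f(L/D_h)(ρV²/2) = 0.01909·71/0.3849·5576 = 1.964e+04 Pa.

ΔP ≈ 19600 Pa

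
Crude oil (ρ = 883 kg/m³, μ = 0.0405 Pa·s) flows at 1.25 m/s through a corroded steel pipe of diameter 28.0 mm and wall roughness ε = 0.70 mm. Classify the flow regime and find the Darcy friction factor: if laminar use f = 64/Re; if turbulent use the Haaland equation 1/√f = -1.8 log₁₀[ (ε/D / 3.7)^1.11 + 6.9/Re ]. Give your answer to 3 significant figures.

f ≈ 0.0839

Re = ρVD/μ = 883·1.25·0.028/0.0405 = 763.1.
Re < 2300 → laminar, so f = 64/Re = 0.08387 (roughness is irrelevant in laminar flow).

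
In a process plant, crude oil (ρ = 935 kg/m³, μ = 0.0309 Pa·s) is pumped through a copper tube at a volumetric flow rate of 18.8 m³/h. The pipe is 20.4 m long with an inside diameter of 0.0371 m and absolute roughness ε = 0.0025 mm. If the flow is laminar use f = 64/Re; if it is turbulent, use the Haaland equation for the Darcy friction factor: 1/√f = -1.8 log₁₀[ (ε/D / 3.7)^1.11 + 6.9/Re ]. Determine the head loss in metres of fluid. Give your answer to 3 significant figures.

Q = 18.8 m³/h = 18.8/3600 = 0.005222 m³/s.
Cross-sectional area A = πD²/4 = π(0.0371)²/4 = 0.001081 m²; mean velocity V = Q/A = 0.005222/0.001081 = 4.831 m/s.
Reynolds number Re = ρVD/μ = 935 · 4.831 · 0.0371 / 0.0309 = 5423.
Re > 4000 → turbulent. Relative roughness ε/D = 2.5e-06/0.0371 = 6.74e-05. Haaland: 1/√f = -1.8 log₁₀[(6.74e-05/3.7)^1.11 + 6.9/5423] = -1.8 log₁₀[5.48e-06 + 0.00127] = 5.208, so f = 0.03686.
Darcy-Weisbach: ΔP = f(L/D)(ρV²/2) = 0.03686·(20.4/0.0371)·(935·4.831²/2) = 0.03686·549.9·1.091e+04 = 2.211e+05 Pa.
Head loss h_f = ΔP/(ρg) = 2.211e+05/(935·9.81) = 24.1 m.

h_f ≈ 24.1 m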